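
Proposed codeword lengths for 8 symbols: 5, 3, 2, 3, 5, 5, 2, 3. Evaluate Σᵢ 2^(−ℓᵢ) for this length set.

With common denominator 2^5 = 32: Σ 2^(−ℓᵢ) = 1/32 + 4/32 + 8/32 + 4/32 + 1/32 + 1/32 + 8/32 + 4/32 = 31/32 = 0.96875.

0.96875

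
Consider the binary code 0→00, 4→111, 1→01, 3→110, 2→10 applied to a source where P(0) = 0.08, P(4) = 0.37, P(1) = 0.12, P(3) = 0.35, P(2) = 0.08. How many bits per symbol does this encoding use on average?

2.72 bits/symbol

L̄ = Σ pᵢ·ℓᵢ = 0.08·2 + 0.37·3 + 0.12·2 + 0.35·3 + 0.08·2 = 2.72 bits/symbol.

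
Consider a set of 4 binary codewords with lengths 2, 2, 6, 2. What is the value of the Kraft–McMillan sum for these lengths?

0.765625

With common denominator 2^6 = 64: Σ 2^(−ℓᵢ) = 16/64 + 16/64 + 1/64 + 16/64 = 49/64 = 0.765625.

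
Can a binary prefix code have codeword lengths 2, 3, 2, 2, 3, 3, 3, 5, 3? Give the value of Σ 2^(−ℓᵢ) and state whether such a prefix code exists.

1.40625; no

With common denominator 2^5 = 32: Σ 2^(−ℓᵢ) = 8/32 + 4/32 + 8/32 + 8/32 + 4/32 + 4/32 + 4/32 + 1/32 + 4/32 = 45/32 = 1.40625.
Kraft's inequality requires Σ ≤ 1; here Σ = 1.40625 > 1, so no such prefix code exists.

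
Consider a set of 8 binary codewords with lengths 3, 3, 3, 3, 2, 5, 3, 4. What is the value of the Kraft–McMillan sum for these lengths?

With common denominator 2^5 = 32: Σ 2^(−ℓᵢ) = 4/32 + 4/32 + 4/32 + 4/32 + 8/32 + 1/32 + 4/32 + 2/32 = 31/32 = 0.96875.

0.96875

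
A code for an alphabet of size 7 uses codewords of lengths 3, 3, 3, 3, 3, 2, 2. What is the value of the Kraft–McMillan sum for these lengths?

With common denominator 2^3 = 8: Σ 2^(−ℓᵢ) = 1/8 + 1/8 + 1/8 + 1/8 + 1/8 + 2/8 + 2/8 = 9/8 = 1.125.

1.125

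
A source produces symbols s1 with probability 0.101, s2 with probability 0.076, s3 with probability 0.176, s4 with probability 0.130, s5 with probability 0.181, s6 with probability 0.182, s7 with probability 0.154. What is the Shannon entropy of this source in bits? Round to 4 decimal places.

H = −Σ pᵢ log₂ pᵢ.
−0.101·log₂(0.101) = 0.3341
−0.076·log₂(0.076) = 0.2826
−0.176·log₂(0.176) = 0.4411
−0.130·log₂(0.130) = 0.3826
−0.181·log₂(0.181) = 0.4463
−0.182·log₂(0.182) = 0.4474
−0.154·log₂(0.154) = 0.4156
Sum ≈ 2.7497 → 2.7497 bits.

2.7497 bits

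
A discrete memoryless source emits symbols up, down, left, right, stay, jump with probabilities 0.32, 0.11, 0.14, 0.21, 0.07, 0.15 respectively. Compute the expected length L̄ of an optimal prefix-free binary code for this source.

2.47 bits/symbol

Repeatedly combine the two least-probable nodes; the expected code length is the sum of the merged weights.
merge 7/100 + 11/100 → 9/50
merge 7/50 + 3/20 → 29/100
merge 9/50 + 21/100 → 39/100
merge 29/100 + 8/25 → 61/100
merge 39/100 + 61/100 → 1
L = 9/50 + 29/100 + 39/100 + 61/100 + 1 = 247/100 = 2.47 bits/symbol.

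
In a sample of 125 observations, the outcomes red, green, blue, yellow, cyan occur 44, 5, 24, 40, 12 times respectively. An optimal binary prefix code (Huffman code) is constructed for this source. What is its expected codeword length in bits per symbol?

2.112 bits/symbol

Probabilities are the counts divided by 125.
Repeatedly combine the two least-probable nodes; the expected code length is the sum of the merged weights.
merge 1/25 + 12/125 → 17/125
merge 17/125 + 24/125 → 41/125
merge 8/25 + 41/125 → 81/125
merge 44/125 + 81/125 → 1
L = 17/125 + 41/125 + 81/125 + 1 = 264/125 = 2.112 bits/symbol.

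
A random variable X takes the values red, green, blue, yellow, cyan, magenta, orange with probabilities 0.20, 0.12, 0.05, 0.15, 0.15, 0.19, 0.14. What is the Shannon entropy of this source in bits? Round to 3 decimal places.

H = −Σ pᵢ log₂ pᵢ.
−0.20·log₂(0.20) = 0.4644
−0.12·log₂(0.12) = 0.3671
−0.05·log₂(0.05) = 0.2161
−0.15·log₂(0.15) = 0.4105
−0.15·log₂(0.15) = 0.4105
−0.19·log₂(0.19) = 0.4552
−0.14·log₂(0.14) = 0.3971
Sum ≈ 2.7210 → 2.721 bits.

2.721 bits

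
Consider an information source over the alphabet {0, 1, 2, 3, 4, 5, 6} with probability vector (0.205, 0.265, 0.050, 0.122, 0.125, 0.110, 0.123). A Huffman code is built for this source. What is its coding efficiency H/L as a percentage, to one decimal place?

Entropy H = −Σ p log₂ p ≈ 2.6599 bits.
Huffman merges: 1/20+11/100→4/25; 61/500+123/1000→49/200; 1/8+4/25→57/200; 41/200+49/200→9/20; 53/200+57/200→11/20; 9/20+11/20→1. L = 269/100 ≈ 2.6900.
Efficiency = H/L = 2.6599/2.6900 = 98.9%.

98.9%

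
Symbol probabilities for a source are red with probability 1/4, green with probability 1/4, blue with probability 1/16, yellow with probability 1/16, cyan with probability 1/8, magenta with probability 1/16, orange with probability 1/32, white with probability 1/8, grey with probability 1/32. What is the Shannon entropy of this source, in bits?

Each probability is a power of 1/2, so log₂(1/p) is an integer.
H = Σ p·log₂(1/p) = 1/4·2 + 1/4·2 + 1/16·4 + 1/16·4 + 1/8·3 + 1/16·4 + 1/32·5 + 1/8·3 + 1/32·5 = 2.8125 bits.

2.8125 bits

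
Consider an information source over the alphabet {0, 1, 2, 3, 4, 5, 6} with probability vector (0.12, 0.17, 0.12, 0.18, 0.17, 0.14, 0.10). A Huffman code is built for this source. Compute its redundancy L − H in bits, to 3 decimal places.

0.042 bits

Entropy H = −Σ p log₂ p ≈ 2.7779 bits.
Huffman merges: 1/10+3/25→11/50; 3/25+7/50→13/50; 17/100+17/100→17/50; 9/50+11/50→2/5; 13/50+17/50→3/5; 2/5+3/5→1. L = 141/50 ≈ 2.8200.
L − H = 2.8200 − 2.7779 = 0.042 bits.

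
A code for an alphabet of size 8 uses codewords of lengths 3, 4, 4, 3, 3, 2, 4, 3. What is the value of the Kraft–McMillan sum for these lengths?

With common denominator 2^4 = 16: Σ 2^(−ℓᵢ) = 2/16 + 1/16 + 1/16 + 2/16 + 2/16 + 4/16 + 1/16 + 2/16 = 15/16 = 0.9375.

0.9375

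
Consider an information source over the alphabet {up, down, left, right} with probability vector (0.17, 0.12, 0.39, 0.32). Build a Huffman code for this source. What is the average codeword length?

Repeatedly combine the two least-probable nodes; the expected code length is the sum of the merged weights.
merge 3/25 + 17/100 → 29/100
merge 29/100 + 8/25 → 61/100
merge 39/100 + 61/100 → 1
L = 29/100 + 61/100 + 1 = 19/10 = 1.9 bits/symbol.

1.9 bits/symbol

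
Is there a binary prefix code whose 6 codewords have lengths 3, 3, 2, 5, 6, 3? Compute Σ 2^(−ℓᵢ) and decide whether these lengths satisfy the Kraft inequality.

0.671875; yes

With common denominator 2^6 = 64: Σ 2^(−ℓᵢ) = 8/64 + 8/64 + 16/64 + 2/64 + 1/64 + 8/64 = 43/64 = 0.671875.
Kraft's inequality requires Σ ≤ 1; here Σ = 0.671875 ≤ 1, so such a prefix code exists.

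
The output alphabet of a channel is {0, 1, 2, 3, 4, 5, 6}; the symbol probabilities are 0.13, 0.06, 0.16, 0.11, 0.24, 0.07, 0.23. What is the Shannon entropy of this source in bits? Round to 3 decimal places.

H = −Σ pᵢ log₂ pᵢ.
−0.13·log₂(0.13) = 0.3826
−0.06·log₂(0.06) = 0.2435
−0.16·log₂(0.16) = 0.4230
−0.11·log₂(0.11) = 0.3503
−0.24·log₂(0.24) = 0.4941
−0.07·log₂(0.07) = 0.2686
−0.23·log₂(0.23) = 0.4877
Sum ≈ 2.6498 → 2.650 bits.

2.650 bits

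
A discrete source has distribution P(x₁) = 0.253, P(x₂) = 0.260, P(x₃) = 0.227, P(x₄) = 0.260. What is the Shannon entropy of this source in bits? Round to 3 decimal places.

1.998 bits

H = −Σ pᵢ log₂ pᵢ.
−0.253·log₂(0.253) = 0.5016
−0.260·log₂(0.260) = 0.5053
−0.227·log₂(0.227) = 0.4856
−0.260·log₂(0.260) = 0.5053
Sum ≈ 1.9978 → 1.998 bits.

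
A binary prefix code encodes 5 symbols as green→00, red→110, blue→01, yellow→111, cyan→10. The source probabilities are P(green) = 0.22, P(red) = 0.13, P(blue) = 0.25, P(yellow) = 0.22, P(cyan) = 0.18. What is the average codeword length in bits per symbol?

2.35 bits/symbol

L̄ = Σ pᵢ·ℓᵢ = 0.22·2 + 0.13·3 + 0.25·2 + 0.22·3 + 0.18·2 = 2.35 bits/symbol.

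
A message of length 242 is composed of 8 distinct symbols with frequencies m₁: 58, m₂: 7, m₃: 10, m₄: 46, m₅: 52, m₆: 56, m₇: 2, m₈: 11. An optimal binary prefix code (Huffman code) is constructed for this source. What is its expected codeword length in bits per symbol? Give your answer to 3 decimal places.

2.554 bits/symbol

Probabilities are the counts divided by 242.
Repeatedly combine the two least-probable nodes; the expected code length is the sum of the merged weights.
merge 1/121 + 7/242 → 9/242
merge 9/242 + 5/121 → 19/242
merge 1/22 + 19/242 → 15/121
merge 15/121 + 23/121 → 38/121
merge 26/121 + 28/121 → 54/121
merge 29/121 + 38/121 → 67/121
merge 54/121 + 67/121 → 1
L = 9/242 + 19/242 + 15/121 + 38/121 + 54/121 + 67/121 + 1 = 309/121 ≈ 2.554 bits/symbol.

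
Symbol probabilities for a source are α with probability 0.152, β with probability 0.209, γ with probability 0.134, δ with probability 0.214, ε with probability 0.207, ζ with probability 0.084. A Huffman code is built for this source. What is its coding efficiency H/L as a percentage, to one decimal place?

97.8%

Entropy H = −Σ p log₂ p ≈ 2.5202 bits.
Huffman merges: 21/250+67/500→109/500; 19/125+207/1000→359/1000; 209/1000+107/500→423/1000; 109/500+359/1000→577/1000; 423/1000+577/1000→1. L = 2577/1000 ≈ 2.5770.
Efficiency = H/L = 2.5202/2.5770 = 97.8%.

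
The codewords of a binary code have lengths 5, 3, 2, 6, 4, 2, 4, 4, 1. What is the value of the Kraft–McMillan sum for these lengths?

With common denominator 2^6 = 64: Σ 2^(−ℓᵢ) = 2/64 + 8/64 + 16/64 + 1/64 + 4/64 + 16/64 + 4/64 + 4/64 + 32/64 = 87/64 = 1.359375.

1.359375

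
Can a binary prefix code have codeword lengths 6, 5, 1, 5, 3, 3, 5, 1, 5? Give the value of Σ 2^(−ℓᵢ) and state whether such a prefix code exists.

With common denominator 2^6 = 64: Σ 2^(−ℓᵢ) = 1/64 + 2/64 + 32/64 + 2/64 + 8/64 + 8/64 + 2/64 + 32/64 + 2/64 = 89/64 = 1.390625.
Kraft's inequality requires Σ ≤ 1; here Σ = 1.390625 > 1, so no such prefix code exists.

1.390625; no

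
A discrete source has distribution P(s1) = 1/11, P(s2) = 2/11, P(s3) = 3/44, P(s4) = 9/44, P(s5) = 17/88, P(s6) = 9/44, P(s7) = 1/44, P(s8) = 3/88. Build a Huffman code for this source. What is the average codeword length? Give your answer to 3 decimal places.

2.773 bits/symbol

Repeatedly combine the two least-probable nodes; the expected code length is the sum of the merged weights.
merge 1/44 + 3/88 → 5/88
merge 5/88 + 3/44 → 1/8
merge 1/11 + 1/8 → 19/88
merge 2/11 + 17/88 → 3/8
merge 9/44 + 9/44 → 9/22
merge 19/88 + 3/8 → 13/22
merge 9/22 + 13/22 → 1
L = 5/88 + 1/8 + 19/88 + 3/8 + 9/22 + 13/22 + 1 = 61/22 ≈ 2.773 bits/symbol.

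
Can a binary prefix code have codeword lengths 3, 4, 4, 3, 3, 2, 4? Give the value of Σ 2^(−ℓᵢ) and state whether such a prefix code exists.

0.8125; yes

With common denominator 2^4 = 16: Σ 2^(−ℓᵢ) = 2/16 + 1/16 + 1/16 + 2/16 + 2/16 + 4/16 + 1/16 = 13/16 = 0.8125.
Kraft's inequality requires Σ ≤ 1; here Σ = 0.8125 ≤ 1, so such a prefix code exists.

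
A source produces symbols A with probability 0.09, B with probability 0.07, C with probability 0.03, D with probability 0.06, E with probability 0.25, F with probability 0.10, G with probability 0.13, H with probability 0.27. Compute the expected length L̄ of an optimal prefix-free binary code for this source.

Repeatedly combine the two least-probable nodes; the expected code length is the sum of the merged weights.
merge 3/100 + 3/50 → 9/100
merge 7/100 + 9/100 → 4/25
merge 9/100 + 1/10 → 19/100
merge 13/100 + 4/25 → 29/100
merge 19/100 + 1/4 → 11/25
merge 27/100 + 29/100 → 14/25
merge 11/25 + 14/25 → 1
L = 9/100 + 4/25 + 19/100 + 29/100 + 11/25 + 14/25 + 1 = 273/100 = 2.73 bits/symbol.

2.73 bits/symbol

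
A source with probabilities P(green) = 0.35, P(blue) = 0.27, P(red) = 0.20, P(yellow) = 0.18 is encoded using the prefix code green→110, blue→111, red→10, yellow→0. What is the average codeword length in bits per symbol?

2.44 bits/symbol

L̄ = Σ pᵢ·ℓᵢ = 0.35·3 + 0.27·3 + 0.20·2 + 0.18·1 = 2.44 bits/symbol.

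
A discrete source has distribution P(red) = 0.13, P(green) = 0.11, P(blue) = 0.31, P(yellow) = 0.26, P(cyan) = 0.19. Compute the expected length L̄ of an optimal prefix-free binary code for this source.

Repeatedly combine the two least-probable nodes; the expected code length is the sum of the merged weights.
merge 11/100 + 13/100 → 6/25
merge 19/100 + 6/25 → 43/100
merge 13/50 + 31/100 → 57/100
merge 43/100 + 57/100 → 1
L = 6/25 + 43/100 + 57/100 + 1 = 56/25 = 2.24 bits/symbol.

2.24 bits/symbol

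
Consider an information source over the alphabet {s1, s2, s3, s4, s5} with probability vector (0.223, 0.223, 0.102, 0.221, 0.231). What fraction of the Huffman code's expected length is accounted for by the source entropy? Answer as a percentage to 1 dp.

97.8%

Entropy H = −Σ p log₂ p ≈ 2.2711 bits.
Huffman merges: 51/500+221/1000→323/1000; 223/1000+223/1000→223/500; 231/1000+323/1000→277/500; 223/500+277/500→1. L = 2323/1000 ≈ 2.3230.
Efficiency = H/L = 2.2711/2.3230 = 97.8%.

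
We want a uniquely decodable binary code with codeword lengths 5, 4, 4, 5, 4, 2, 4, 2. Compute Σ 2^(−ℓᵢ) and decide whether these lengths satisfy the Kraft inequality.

With common denominator 2^5 = 32: Σ 2^(−ℓᵢ) = 1/32 + 2/32 + 2/32 + 1/32 + 2/32 + 8/32 + 2/32 + 8/32 = 26/32 = 0.8125.
Kraft's inequality requires Σ ≤ 1; here Σ = 0.8125 ≤ 1, so such a prefix code exists.

0.8125; yes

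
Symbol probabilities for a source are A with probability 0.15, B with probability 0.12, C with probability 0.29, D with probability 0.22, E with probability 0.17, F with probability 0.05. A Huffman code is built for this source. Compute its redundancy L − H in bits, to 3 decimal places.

0.063 bits

Entropy H = −Σ p log₂ p ≈ 2.4268 bits.
Huffman merges: 1/20+3/25→17/100; 3/20+17/100→8/25; 17/100+11/50→39/100; 29/100+8/25→61/100; 39/100+61/100→1. L = 249/100 ≈ 2.4900.
L − H = 2.4900 − 2.4268 = 0.063 bits.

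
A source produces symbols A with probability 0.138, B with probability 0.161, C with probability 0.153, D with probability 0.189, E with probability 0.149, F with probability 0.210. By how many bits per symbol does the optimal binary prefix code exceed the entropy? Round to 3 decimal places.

0.032 bits

Entropy H = −Σ p log₂ p ≈ 2.5692 bits.
Huffman merges: 69/500+149/1000→287/1000; 153/1000+161/1000→157/500; 189/1000+21/100→399/1000; 287/1000+157/500→601/1000; 399/1000+601/1000→1. L = 2601/1000 ≈ 2.6010.
L − H = 2.6010 − 2.5692 = 0.032 bits.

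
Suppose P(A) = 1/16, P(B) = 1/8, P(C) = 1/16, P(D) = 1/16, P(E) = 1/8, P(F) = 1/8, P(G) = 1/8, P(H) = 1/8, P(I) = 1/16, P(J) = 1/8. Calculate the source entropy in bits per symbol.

Each probability is a power of 1/2, so log₂(1/p) is an integer.
H = Σ p·log₂(1/p) = 1/16·4 + 1/8·3 + 1/16·4 + 1/16·4 + 1/8·3 + 1/8·3 + 1/8·3 + 1/8·3 + 1/16·4 + 1/8·3 = 3.25 bits.

3.25 bits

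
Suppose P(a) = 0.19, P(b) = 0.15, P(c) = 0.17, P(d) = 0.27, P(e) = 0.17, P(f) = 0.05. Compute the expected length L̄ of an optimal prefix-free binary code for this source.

2.54 bits/symbol

Repeatedly combine the two least-probable nodes; the expected code length is the sum of the merged weights.
merge 1/20 + 3/20 → 1/5
merge 17/100 + 17/100 → 17/50
merge 19/100 + 1/5 → 39/100
merge 27/100 + 17/50 → 61/100
merge 39/100 + 61/100 → 1
L = 1/5 + 17/50 + 39/100 + 61/100 + 1 = 127/50 = 2.54 bits/symbol.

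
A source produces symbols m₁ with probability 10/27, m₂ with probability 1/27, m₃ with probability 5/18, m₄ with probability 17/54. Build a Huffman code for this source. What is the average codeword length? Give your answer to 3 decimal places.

1.944 bits/symbol

Repeatedly combine the two least-probable nodes; the expected code length is the sum of the merged weights.
merge 1/27 + 5/18 → 17/54
merge 17/54 + 17/54 → 17/27
merge 10/27 + 17/27 → 1
L = 17/54 + 17/27 + 1 = 35/18 ≈ 1.944 bits/symbol.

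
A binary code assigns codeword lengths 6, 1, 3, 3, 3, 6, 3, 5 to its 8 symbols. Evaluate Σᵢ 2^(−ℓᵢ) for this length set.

With common denominator 2^6 = 64: Σ 2^(−ℓᵢ) = 1/64 + 32/64 + 8/64 + 8/64 + 8/64 + 1/64 + 8/64 + 2/64 = 68/64 = 1.0625.

1.0625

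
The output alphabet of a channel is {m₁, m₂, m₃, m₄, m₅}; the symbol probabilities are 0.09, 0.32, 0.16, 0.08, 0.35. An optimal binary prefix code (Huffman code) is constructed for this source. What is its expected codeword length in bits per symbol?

2.15 bits/symbol

Repeatedly combine the two least-probable nodes; the expected code length is the sum of the merged weights.
merge 2/25 + 9/100 → 17/100
merge 4/25 + 17/100 → 33/100
merge 8/25 + 33/100 → 13/20
merge 7/20 + 13/20 → 1
L = 17/100 + 33/100 + 13/20 + 1 = 43/20 = 2.15 bits/symbol.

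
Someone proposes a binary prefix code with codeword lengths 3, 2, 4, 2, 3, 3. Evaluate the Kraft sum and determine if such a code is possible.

0.9375; yes

With common denominator 2^4 = 16: Σ 2^(−ℓᵢ) = 2/16 + 4/16 + 1/16 + 4/16 + 2/16 + 2/16 = 15/16 = 0.9375.
Kraft's inequality requires Σ ≤ 1; here Σ = 0.9375 ≤ 1, so such a prefix code exists.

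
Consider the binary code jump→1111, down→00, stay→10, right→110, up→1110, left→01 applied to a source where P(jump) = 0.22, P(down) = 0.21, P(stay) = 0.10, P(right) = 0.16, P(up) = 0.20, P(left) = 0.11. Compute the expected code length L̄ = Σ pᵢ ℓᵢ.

3 bits/symbol

L̄ = Σ pᵢ·ℓᵢ = 0.22·4 + 0.21·2 + 0.10·2 + 0.16·3 + 0.20·4 + 0.11·2 = 3 bits/symbol.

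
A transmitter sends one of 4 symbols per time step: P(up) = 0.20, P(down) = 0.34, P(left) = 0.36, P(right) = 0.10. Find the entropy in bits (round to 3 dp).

1.856 bits

H = −Σ pᵢ log₂ pᵢ.
−0.20·log₂(0.20) = 0.4644
−0.34·log₂(0.34) = 0.5292
−0.36·log₂(0.36) = 0.5306
−0.10·log₂(0.10) = 0.3322
Sum ≈ 1.8564 → 1.856 bits.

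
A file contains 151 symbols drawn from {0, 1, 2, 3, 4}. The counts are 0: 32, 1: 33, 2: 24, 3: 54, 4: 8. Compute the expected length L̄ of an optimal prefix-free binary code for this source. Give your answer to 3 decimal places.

2.212 bits/symbol

Probabilities are the counts divided by 151.
Repeatedly combine the two least-probable nodes; the expected code length is the sum of the merged weights.
merge 8/151 + 24/151 → 32/151
merge 32/151 + 32/151 → 64/151
merge 33/151 + 54/151 → 87/151
merge 64/151 + 87/151 → 1
L = 32/151 + 64/151 + 87/151 + 1 = 334/151 ≈ 2.212 bits/symbol.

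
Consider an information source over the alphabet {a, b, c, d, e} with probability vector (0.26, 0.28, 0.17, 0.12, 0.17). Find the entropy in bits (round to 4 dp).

2.2557 bits

H = −Σ pᵢ log₂ pᵢ.
−0.26·log₂(0.26) = 0.5053
−0.28·log₂(0.28) = 0.5142
−0.17·log₂(0.17) = 0.4346
−0.12·log₂(0.12) = 0.3671
−0.17·log₂(0.17) = 0.4346
Sum ≈ 2.2557 → 2.2557 bits.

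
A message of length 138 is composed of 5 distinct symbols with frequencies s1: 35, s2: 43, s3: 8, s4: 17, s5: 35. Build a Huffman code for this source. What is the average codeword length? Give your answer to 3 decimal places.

Probabilities are the counts divided by 138.
Repeatedly combine the two least-probable nodes; the expected code length is the sum of the merged weights.
merge 4/69 + 17/138 → 25/138
merge 25/138 + 35/138 → 10/23
merge 35/138 + 43/138 → 13/23
merge 10/23 + 13/23 → 1
L = 25/138 + 10/23 + 13/23 + 1 = 301/138 ≈ 2.181 bits/symbol.

2.181 bits/symbol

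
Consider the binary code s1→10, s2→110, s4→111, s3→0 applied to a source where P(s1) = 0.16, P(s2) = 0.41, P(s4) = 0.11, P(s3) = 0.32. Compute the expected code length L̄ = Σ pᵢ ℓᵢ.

2.2 bits/symbol

L̄ = Σ pᵢ·ℓᵢ = 0.16·2 + 0.41·3 + 0.11·3 + 0.32·1 = 2.2 bits/symbol.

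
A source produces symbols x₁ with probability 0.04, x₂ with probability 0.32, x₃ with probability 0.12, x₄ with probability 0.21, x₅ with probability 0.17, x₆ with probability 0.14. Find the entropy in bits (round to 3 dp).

2.383 bits

H = −Σ pᵢ log₂ pᵢ.
−0.04·log₂(0.04) = 0.1858
−0.32·log₂(0.32) = 0.5260
−0.12·log₂(0.12) = 0.3671
−0.21·log₂(0.21) = 0.4728
−0.17·log₂(0.17) = 0.4346
−0.14·log₂(0.14) = 0.3971
Sum ≈ 2.3834 → 2.383 bits.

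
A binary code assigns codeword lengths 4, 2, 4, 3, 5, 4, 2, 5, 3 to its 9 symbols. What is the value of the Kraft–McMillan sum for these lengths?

With common denominator 2^5 = 32: Σ 2^(−ℓᵢ) = 2/32 + 8/32 + 2/32 + 4/32 + 1/32 + 2/32 + 8/32 + 1/32 + 4/32 = 32/32 = 1.

1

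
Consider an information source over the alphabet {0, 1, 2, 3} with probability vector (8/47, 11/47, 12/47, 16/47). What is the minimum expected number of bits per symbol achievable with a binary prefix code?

Repeatedly combine the two least-probable nodes; the expected code length is the sum of the merged weights.
merge 8/47 + 11/47 → 19/47
merge 12/47 + 16/47 → 28/47
merge 19/47 + 28/47 → 1
L = 19/47 + 28/47 + 1 = 2 bits/symbol.

2 bits/symbol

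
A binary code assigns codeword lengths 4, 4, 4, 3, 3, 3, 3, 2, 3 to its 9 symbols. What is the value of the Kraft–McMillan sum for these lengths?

1.0625

With common denominator 2^4 = 16: Σ 2^(−ℓᵢ) = 1/16 + 1/16 + 1/16 + 2/16 + 2/16 + 2/16 + 2/16 + 4/16 + 2/16 = 17/16 = 1.0625.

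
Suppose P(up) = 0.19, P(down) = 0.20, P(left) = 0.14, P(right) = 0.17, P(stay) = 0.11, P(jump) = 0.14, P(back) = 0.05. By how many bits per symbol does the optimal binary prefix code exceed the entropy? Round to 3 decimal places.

Entropy H = −Σ p log₂ p ≈ 2.7148 bits.
Huffman merges: 1/20+11/100→4/25; 7/50+7/50→7/25; 4/25+17/100→33/100; 19/100+1/5→39/100; 7/25+33/100→61/100; 39/100+61/100→1. L = 277/100 ≈ 2.7700.
L − H = 2.7700 − 2.7148 = 0.055 bits.

0.055 bits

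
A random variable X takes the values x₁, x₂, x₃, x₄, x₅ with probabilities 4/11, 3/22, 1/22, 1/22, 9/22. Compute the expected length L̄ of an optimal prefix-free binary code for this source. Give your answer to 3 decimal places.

Repeatedly combine the two least-probable nodes; the expected code length is the sum of the merged weights.
merge 1/22 + 1/22 → 1/11
merge 1/11 + 3/22 → 5/22
merge 5/22 + 4/11 → 13/22
merge 9/22 + 13/22 → 1
L = 1/11 + 5/22 + 13/22 + 1 = 21/11 ≈ 1.909 bits/symbol.

1.909 bits/symbol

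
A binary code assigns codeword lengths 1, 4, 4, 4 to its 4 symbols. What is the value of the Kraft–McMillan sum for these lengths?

With common denominator 2^4 = 16: Σ 2^(−ℓᵢ) = 8/16 + 1/16 + 1/16 + 1/16 = 11/16 = 0.6875.

0.6875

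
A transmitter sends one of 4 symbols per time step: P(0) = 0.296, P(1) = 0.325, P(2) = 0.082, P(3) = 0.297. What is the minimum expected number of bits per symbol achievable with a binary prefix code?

2 bits/symbol

Repeatedly combine the two least-probable nodes; the expected code length is the sum of the merged weights.
merge 41/500 + 37/125 → 189/500
merge 297/1000 + 13/40 → 311/500
merge 189/500 + 311/500 → 1
L = 189/500 + 311/500 + 1 = 2 bits/symbol.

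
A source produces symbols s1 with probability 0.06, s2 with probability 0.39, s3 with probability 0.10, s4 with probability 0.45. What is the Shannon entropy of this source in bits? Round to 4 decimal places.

H = −Σ pᵢ log₂ pᵢ.
−0.06·log₂(0.06) = 0.2435
−0.39·log₂(0.39) = 0.5298
−0.10·log₂(0.10) = 0.3322
−0.45·log₂(0.45) = 0.5184
Sum ≈ 1.6239 → 1.6239 bits.

1.6239 bits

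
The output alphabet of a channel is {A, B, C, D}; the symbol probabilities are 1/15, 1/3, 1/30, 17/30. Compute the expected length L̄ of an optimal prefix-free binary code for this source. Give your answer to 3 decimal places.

Repeatedly combine the two least-probable nodes; the expected code length is the sum of the merged weights.
merge 1/30 + 1/15 → 1/10
merge 1/10 + 1/3 → 13/30
merge 13/30 + 17/30 → 1
L = 1/10 + 13/30 + 1 = 23/15 ≈ 1.533 bits/symbol.

1.533 bits/symbol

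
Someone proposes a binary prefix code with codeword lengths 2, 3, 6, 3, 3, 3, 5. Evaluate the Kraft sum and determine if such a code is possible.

With common denominator 2^6 = 64: Σ 2^(−ℓᵢ) = 16/64 + 8/64 + 1/64 + 8/64 + 8/64 + 8/64 + 2/64 = 51/64 = 0.796875.
Kraft's inequality requires Σ ≤ 1; here Σ = 0.796875 ≤ 1, so such a prefix code exists.

0.796875; yes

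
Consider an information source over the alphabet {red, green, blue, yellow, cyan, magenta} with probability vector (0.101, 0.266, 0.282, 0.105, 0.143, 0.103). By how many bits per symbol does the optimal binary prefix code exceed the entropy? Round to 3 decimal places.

0.014 bits

Entropy H = −Σ p log₂ p ≈ 2.4377 bits.
Huffman merges: 101/1000+103/1000→51/250; 21/200+143/1000→31/125; 51/250+31/125→113/250; 133/500+141/500→137/250; 113/250+137/250→1. L = 613/250 ≈ 2.4520.
L − H = 2.4520 − 2.4377 = 0.014 bits.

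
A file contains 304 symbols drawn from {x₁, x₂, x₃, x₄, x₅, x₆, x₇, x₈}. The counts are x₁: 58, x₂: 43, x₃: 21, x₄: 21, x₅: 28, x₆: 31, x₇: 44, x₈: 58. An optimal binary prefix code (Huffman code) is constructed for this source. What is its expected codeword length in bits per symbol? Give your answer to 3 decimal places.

Probabilities are the counts divided by 304.
Repeatedly combine the two least-probable nodes; the expected code length is the sum of the merged weights.
merge 21/304 + 21/304 → 21/152
merge 7/76 + 31/304 → 59/304
merge 21/152 + 43/304 → 85/304
merge 11/76 + 29/152 → 51/152
merge 29/152 + 59/304 → 117/304
merge 85/304 + 51/152 → 187/304
merge 117/304 + 187/304 → 1
L = 21/152 + 59/304 + 85/304 + 51/152 + 117/304 + 187/304 + 1 = 56/19 ≈ 2.947 bits/symbol.

2.947 bits/symbol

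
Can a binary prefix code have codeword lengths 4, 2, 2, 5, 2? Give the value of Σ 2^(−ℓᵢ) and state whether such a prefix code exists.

0.84375; yes

With common denominator 2^5 = 32: Σ 2^(−ℓᵢ) = 2/32 + 8/32 + 8/32 + 1/32 + 8/32 = 27/32 = 0.84375.
Kraft's inequality requires Σ ≤ 1; here Σ = 0.84375 ≤ 1, so such a prefix code exists.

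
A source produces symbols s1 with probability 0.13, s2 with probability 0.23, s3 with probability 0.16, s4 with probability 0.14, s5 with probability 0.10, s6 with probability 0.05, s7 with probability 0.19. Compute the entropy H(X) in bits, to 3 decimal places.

H = −Σ pᵢ log₂ pᵢ.
−0.13·log₂(0.13) = 0.3826
−0.23·log₂(0.23) = 0.4877
−0.16·log₂(0.16) = 0.4230
−0.14·log₂(0.14) = 0.3971
−0.10·log₂(0.10) = 0.3322
−0.05·log₂(0.05) = 0.2161
−0.19·log₂(0.19) = 0.4552
Sum ≈ 2.6940 → 2.694 bits.

2.694 bits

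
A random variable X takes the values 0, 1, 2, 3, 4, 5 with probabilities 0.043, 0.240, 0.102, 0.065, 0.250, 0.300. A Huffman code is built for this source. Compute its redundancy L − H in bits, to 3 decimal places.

Entropy H = −Σ p log₂ p ≈ 2.3027 bits.
Huffman merges: 43/1000+13/200→27/250; 51/500+27/250→21/100; 21/100+6/25→9/20; 1/4+3/10→11/20; 9/20+11/20→1. L = 1159/500 ≈ 2.3180.
L − H = 2.3180 − 2.3027 = 0.015 bits.

0.015 bits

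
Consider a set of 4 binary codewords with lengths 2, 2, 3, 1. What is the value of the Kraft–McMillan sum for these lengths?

With common denominator 2^3 = 8: Σ 2^(−ℓᵢ) = 2/8 + 2/8 + 1/8 + 4/8 = 9/8 = 1.125.

1.125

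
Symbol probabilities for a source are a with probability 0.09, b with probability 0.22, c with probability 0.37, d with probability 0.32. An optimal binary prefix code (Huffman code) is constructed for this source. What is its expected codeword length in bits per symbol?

Repeatedly combine the two least-probable nodes; the expected code length is the sum of the merged weights.
merge 9/100 + 11/50 → 31/100
merge 31/100 + 8/25 → 63/100
merge 37/100 + 63/100 → 1
L = 31/100 + 63/100 + 1 = 97/50 = 1.94 bits/symbol.

1.94 bits/symbol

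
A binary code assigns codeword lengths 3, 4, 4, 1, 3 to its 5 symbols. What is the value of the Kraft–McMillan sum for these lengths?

With common denominator 2^4 = 16: Σ 2^(−ℓᵢ) = 2/16 + 1/16 + 1/16 + 8/16 + 2/16 = 14/16 = 0.875.

0.875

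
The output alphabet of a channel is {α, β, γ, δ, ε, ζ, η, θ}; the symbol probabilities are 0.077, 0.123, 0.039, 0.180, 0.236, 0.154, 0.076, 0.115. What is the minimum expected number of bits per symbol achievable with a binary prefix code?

2.879 bits/symbol

Repeatedly combine the two least-probable nodes; the expected code length is the sum of the merged weights.
merge 39/1000 + 19/250 → 23/200
merge 77/1000 + 23/200 → 24/125
merge 23/200 + 123/1000 → 119/500
merge 77/500 + 9/50 → 167/500
merge 24/125 + 59/250 → 107/250
merge 119/500 + 167/500 → 143/250
merge 107/250 + 143/250 → 1
L = 23/200 + 24/125 + 119/500 + 167/500 + 107/250 + 143/250 + 1 = 2879/1000 = 2.879 bits/symbol.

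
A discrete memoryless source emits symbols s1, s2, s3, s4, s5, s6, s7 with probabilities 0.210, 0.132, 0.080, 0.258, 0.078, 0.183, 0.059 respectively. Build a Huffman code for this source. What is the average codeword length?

Repeatedly combine the two least-probable nodes; the expected code length is the sum of the merged weights.
merge 59/1000 + 39/500 → 137/1000
merge 2/25 + 33/250 → 53/250
merge 137/1000 + 183/1000 → 8/25
merge 21/100 + 53/250 → 211/500
merge 129/500 + 8/25 → 289/500
merge 211/500 + 289/500 → 1
L = 137/1000 + 53/250 + 8/25 + 211/500 + 289/500 + 1 = 2669/1000 = 2.669 bits/symbol.

2.669 bits/symbol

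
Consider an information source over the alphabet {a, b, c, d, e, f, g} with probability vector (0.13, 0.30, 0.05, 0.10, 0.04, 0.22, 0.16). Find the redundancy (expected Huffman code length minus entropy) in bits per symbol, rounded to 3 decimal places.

Entropy H = −Σ p log₂ p ≈ 2.5414 bits.
Huffman merges: 1/25+1/20→9/100; 9/100+1/10→19/100; 13/100+4/25→29/100; 19/100+11/50→41/100; 29/100+3/10→59/100; 41/100+59/100→1. L = 257/100 ≈ 2.5700.
L − H = 2.5700 − 2.5414 = 0.029 bits.

0.029 bits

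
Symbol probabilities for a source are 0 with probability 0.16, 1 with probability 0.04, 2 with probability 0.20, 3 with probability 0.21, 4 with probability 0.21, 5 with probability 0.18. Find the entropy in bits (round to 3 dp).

H = −Σ pᵢ log₂ pᵢ.
−0.16·log₂(0.16) = 0.4230
−0.04·log₂(0.04) = 0.1858
−0.20·log₂(0.20) = 0.4644
−0.21·log₂(0.21) = 0.4728
−0.21·log₂(0.21) = 0.4728
−0.18·log₂(0.18) = 0.4453
Sum ≈ 2.4641 → 2.464 bits.

2.464 bits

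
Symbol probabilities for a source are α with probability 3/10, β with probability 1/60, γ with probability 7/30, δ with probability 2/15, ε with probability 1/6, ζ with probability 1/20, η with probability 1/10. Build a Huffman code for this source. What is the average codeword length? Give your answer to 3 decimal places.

2.533 bits/symbol

Repeatedly combine the two least-probable nodes; the expected code length is the sum of the merged weights.
merge 1/60 + 1/20 → 1/15
merge 1/15 + 1/10 → 1/6
merge 2/15 + 1/6 → 3/10
merge 1/6 + 7/30 → 2/5
merge 3/10 + 3/10 → 3/5
merge 2/5 + 3/5 → 1
L = 1/15 + 1/6 + 3/10 + 2/5 + 3/5 + 1 = 38/15 ≈ 2.533 bits/symbol.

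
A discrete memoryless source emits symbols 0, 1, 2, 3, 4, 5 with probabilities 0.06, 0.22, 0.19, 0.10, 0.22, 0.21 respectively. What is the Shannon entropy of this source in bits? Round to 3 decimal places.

2.465 bits

H = −Σ pᵢ log₂ pᵢ.
−0.06·log₂(0.06) = 0.2435
−0.22·log₂(0.22) = 0.4806
−0.19·log₂(0.19) = 0.4552
−0.10·log₂(0.10) = 0.3322
−0.22·log₂(0.22) = 0.4806
−0.21·log₂(0.21) = 0.4728
Sum ≈ 2.4649 → 2.465 bits.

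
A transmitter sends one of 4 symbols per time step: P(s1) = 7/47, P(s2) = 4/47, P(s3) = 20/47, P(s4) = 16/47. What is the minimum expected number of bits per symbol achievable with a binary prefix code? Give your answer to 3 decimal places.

Repeatedly combine the two least-probable nodes; the expected code length is the sum of the merged weights.
merge 4/47 + 7/47 → 11/47
merge 11/47 + 16/47 → 27/47
merge 20/47 + 27/47 → 1
L = 11/47 + 27/47 + 1 = 85/47 ≈ 1.809 bits/symbol.

1.809 bits/symbol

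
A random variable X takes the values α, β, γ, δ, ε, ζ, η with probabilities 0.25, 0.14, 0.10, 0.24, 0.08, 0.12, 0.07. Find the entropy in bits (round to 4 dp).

H = −Σ pᵢ log₂ pᵢ.
−0.25·log₂(0.25) = 0.5000
−0.14·log₂(0.14) = 0.3971
−0.10·log₂(0.10) = 0.3322
−0.24·log₂(0.24) = 0.4941
−0.08·log₂(0.08) = 0.2915
−0.12·log₂(0.12) = 0.3671
−0.07·log₂(0.07) = 0.2686
Sum ≈ 2.6506 → 2.6506 bits.

2.6506 bits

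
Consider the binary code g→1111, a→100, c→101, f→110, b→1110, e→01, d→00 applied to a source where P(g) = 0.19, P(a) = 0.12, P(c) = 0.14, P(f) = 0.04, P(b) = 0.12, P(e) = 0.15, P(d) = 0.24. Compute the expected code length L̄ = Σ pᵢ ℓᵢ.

2.92 bits/symbol

L̄ = Σ pᵢ·ℓᵢ = 0.19·4 + 0.12·3 + 0.14·3 + 0.04·3 + 0.12·4 + 0.15·2 + 0.24·2 = 2.92 bits/symbol.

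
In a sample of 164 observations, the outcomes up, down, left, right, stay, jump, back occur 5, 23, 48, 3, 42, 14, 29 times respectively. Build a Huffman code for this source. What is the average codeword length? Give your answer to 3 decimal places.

Probabilities are the counts divided by 164.
Repeatedly combine the two least-probable nodes; the expected code length is the sum of the merged weights.
merge 3/164 + 5/164 → 2/41
merge 2/41 + 7/82 → 11/82
merge 11/82 + 23/164 → 45/164
merge 29/164 + 21/82 → 71/164
merge 45/164 + 12/41 → 93/164
merge 71/164 + 93/164 → 1
L = 2/41 + 11/82 + 45/164 + 71/164 + 93/164 + 1 = 403/164 ≈ 2.457 bits/symbol.

2.457 bits/symbol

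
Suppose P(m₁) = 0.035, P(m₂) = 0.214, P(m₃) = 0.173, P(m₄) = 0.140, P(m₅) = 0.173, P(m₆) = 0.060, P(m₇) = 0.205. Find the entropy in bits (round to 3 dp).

2.630 bits

H = −Σ pᵢ log₂ pᵢ.
−0.035·log₂(0.035) = 0.1693
−0.214·log₂(0.214) = 0.4760
−0.173·log₂(0.173) = 0.4379
−0.140·log₂(0.140) = 0.3971
−0.173·log₂(0.173) = 0.4379
−0.060·log₂(0.060) = 0.2435
−0.205·log₂(0.205) = 0.4687
Sum ≈ 2.6304 → 2.630 bits.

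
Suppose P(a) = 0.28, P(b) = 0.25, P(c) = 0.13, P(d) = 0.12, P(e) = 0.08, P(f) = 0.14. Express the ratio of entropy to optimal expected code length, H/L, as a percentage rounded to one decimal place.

99.3%

Entropy H = −Σ p log₂ p ≈ 2.4526 bits.
Huffman merges: 2/25+3/25→1/5; 13/100+7/50→27/100; 1/5+1/4→9/20; 27/100+7/25→11/20; 9/20+11/20→1. L = 247/100 ≈ 2.4700.
Efficiency = H/L = 2.4526/2.4700 = 99.3%.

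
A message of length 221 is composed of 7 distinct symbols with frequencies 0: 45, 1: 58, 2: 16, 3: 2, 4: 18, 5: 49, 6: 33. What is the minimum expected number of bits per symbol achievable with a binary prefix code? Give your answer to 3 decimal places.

Probabilities are the counts divided by 221.
Repeatedly combine the two least-probable nodes; the expected code length is the sum of the merged weights.
merge 2/221 + 16/221 → 18/221
merge 18/221 + 18/221 → 36/221
merge 33/221 + 36/221 → 69/221
merge 45/221 + 49/221 → 94/221
merge 58/221 + 69/221 → 127/221
merge 94/221 + 127/221 → 1
L = 18/221 + 36/221 + 69/221 + 94/221 + 127/221 + 1 = 565/221 ≈ 2.557 bits/symbol.

2.557 bits/symbol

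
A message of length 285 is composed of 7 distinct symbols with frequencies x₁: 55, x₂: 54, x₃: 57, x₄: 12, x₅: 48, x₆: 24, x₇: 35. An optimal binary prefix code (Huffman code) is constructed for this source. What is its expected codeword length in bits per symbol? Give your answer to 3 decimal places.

2.733 bits/symbol

Probabilities are the counts divided by 285.
Repeatedly combine the two least-probable nodes; the expected code length is the sum of the merged weights.
merge 4/95 + 8/95 → 12/95
merge 7/57 + 12/95 → 71/285
merge 16/95 + 18/95 → 34/95
merge 11/57 + 1/5 → 112/285
merge 71/285 + 34/95 → 173/285
merge 112/285 + 173/285 → 1
L = 12/95 + 71/285 + 34/95 + 112/285 + 173/285 + 1 = 41/15 ≈ 2.733 bits/symbol.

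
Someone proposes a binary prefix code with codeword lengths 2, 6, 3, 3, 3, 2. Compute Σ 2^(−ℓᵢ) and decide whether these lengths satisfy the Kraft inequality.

With common denominator 2^6 = 64: Σ 2^(−ℓᵢ) = 16/64 + 1/64 + 8/64 + 8/64 + 8/64 + 16/64 = 57/64 = 0.890625.
Kraft's inequality requires Σ ≤ 1; here Σ = 0.890625 ≤ 1, so such a prefix code exists.

0.890625; yes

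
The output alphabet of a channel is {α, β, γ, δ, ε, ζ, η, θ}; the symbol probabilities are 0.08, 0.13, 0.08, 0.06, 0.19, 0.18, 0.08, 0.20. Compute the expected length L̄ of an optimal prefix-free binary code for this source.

Repeatedly combine the two least-probable nodes; the expected code length is the sum of the merged weights.
merge 3/50 + 2/25 → 7/50
merge 2/25 + 2/25 → 4/25
merge 13/100 + 7/50 → 27/100
merge 4/25 + 9/50 → 17/50
merge 19/100 + 1/5 → 39/100
merge 27/100 + 17/50 → 61/100
merge 39/100 + 61/100 → 1
L = 7/50 + 4/25 + 27/100 + 17/50 + 39/100 + 61/100 + 1 = 291/100 = 2.91 bits/symbol.

2.91 bits/symbol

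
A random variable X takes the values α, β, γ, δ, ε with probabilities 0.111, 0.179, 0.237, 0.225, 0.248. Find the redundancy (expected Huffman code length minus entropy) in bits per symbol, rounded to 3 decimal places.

Entropy H = −Σ p log₂ p ≈ 2.2716 bits.
Huffman merges: 111/1000+179/1000→29/100; 9/40+237/1000→231/500; 31/125+29/100→269/500; 231/500+269/500→1. L = 229/100 ≈ 2.2900.
L − H = 2.2900 − 2.2716 = 0.018 bits.

0.018 bits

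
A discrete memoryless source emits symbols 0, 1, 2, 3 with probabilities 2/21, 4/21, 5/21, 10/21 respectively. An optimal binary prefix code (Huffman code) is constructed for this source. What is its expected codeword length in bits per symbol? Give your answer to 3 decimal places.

1.810 bits/symbol

Repeatedly combine the two least-probable nodes; the expected code length is the sum of the merged weights.
merge 2/21 + 4/21 → 2/7
merge 5/21 + 2/7 → 11/21
merge 10/21 + 11/21 → 1
L = 2/7 + 11/21 + 1 = 38/21 ≈ 1.810 bits/symbol.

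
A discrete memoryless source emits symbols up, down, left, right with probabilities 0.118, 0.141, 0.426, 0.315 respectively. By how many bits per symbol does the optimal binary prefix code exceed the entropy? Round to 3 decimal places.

Entropy H = −Σ p log₂ p ≈ 1.8117 bits.
Huffman merges: 59/500+141/1000→259/1000; 259/1000+63/200→287/500; 213/500+287/500→1. L = 1833/1000 ≈ 1.8330.
L − H = 1.8330 − 1.8117 = 0.021 bits.

0.021 bits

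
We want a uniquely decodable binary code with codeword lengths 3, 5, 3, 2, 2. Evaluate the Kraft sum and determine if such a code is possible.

With common denominator 2^5 = 32: Σ 2^(−ℓᵢ) = 4/32 + 1/32 + 4/32 + 8/32 + 8/32 = 25/32 = 0.78125.
Kraft's inequality requires Σ ≤ 1; here Σ = 0.78125 ≤ 1, so such a prefix code exists.

0.78125; yes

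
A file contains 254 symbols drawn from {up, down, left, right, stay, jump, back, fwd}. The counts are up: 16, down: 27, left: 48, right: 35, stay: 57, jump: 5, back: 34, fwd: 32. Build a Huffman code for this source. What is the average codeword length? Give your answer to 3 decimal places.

Probabilities are the counts divided by 254.
Repeatedly combine the two least-probable nodes; the expected code length is the sum of the merged weights.
merge 5/254 + 8/127 → 21/254
merge 21/254 + 27/254 → 24/127
merge 16/127 + 17/127 → 33/127
merge 35/254 + 24/127 → 83/254
merge 24/127 + 57/254 → 105/254
merge 33/127 + 83/254 → 149/254
merge 105/254 + 149/254 → 1
L = 21/254 + 24/127 + 33/127 + 83/254 + 105/254 + 149/254 + 1 = 363/127 ≈ 2.858 bits/symbol.

2.858 bits/symbol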